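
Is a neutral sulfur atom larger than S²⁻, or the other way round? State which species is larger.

S²⁻

Forming S²⁻ adds 2 electrons to S. More electron–electron repulsion in the same shell, with unchanged nuclear charge, lets the cloud expand.
An anion is larger than its parent atom: S²⁻ > S.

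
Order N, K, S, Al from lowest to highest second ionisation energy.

Al < S < N < K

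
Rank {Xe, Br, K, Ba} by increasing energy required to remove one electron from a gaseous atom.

K is in period 4, group 1; Br is in period 4, group 17; Xe is in period 5, group 18; Ba is in period 6, group 2.
Removing the outermost electron gets harder across a period and easier down a group.
Neither a single period nor a single group — weigh both effects.
Ba > K: the two effects oppose for this pair; the across-period effect wins (503 vs 419 kJ/mol).
Br > Ba: both effects reinforce here, so Br is clearly the higher of the two.
Xe > Br: period and group pull opposite ways; the across-period shift dominates (1170 vs 1140 kJ/mol).
Tabulated first ionization energy (kJ/mol): K 419, Br 1140, Xe 1170, Ba 503.
So from lowest to highest: K < Ba < Br < Xe.

K < Ba < Br < Xe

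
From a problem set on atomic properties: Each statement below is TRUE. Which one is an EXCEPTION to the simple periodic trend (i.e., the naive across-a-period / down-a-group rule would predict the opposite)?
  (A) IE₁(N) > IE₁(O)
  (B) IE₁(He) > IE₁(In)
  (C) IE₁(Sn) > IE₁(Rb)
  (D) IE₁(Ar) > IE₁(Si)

(A)

The general trend: first ionisation energy increases across a period and decreases down a group.
(A) N (period 2, group 15) vs O (period 2, group 16): the stated order contradicts the simple trend.
(B) He (period 1, group 18) vs In (period 5, group 13): the stated order agrees with the simple trend.
(C) Sn (period 5, group 14) vs Rb (period 5, group 1): the stated order agrees with the simple trend.
(D) Ar (period 3, group 18) vs Si (period 3, group 14): the stated order agrees with the simple trend.
The exception is (A): pairing an electron in O's 2p⁴ costs repulsion energy, so O ionizes more easily than half-filled N (2p³).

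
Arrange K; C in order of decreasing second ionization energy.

After 1 electron has been removed, what remains? K⁺ is the bare [Ar] core; C⁺ still has 3 valence electrons.
Core electrons are held far more tightly than valence electrons, so K tops the IE_2 order.
Approximate IE_2 values (kJ/mol): K 3052, C 2353.
So the second ionization energies run C < K.

K, C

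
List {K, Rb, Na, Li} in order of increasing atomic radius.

Li < Na < K < Rb

Li is in period 2, group 1; Na is in period 3, group 1; K is in period 4, group 1; Rb is in period 5, group 1.
Across a period the added protons contract the valence shell; down a group each new principal shell makes the atom larger.
All are in group 1, so atomic radius increases down the group.
So from smallest to largest: Li < Na < K < Rb.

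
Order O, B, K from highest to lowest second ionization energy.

O > K > B

The second ionization energy removes an electron from the +1 ion. For each element: O⁺ still has 5 valence electrons; B⁺ still has 2 valence electrons; K⁺ is the bare [Ar] core.
Usually core removal costs more than valence removal, but here the competition is close: a tightly held n=2 valence electron can cost more to remove than an n=3 core electron, so the actual values have to decide it.
Valence configurations: O⁺ [He]2s²2p³, B⁺ [He]2s².
The numbers (kJ/mol): O 3388, B 2427, K 3052.
Hence IE_2: B < K < O.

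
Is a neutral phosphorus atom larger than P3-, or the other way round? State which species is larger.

P3-

Forming P3- adds 3 electrons to P. More electron–electron repulsion in the same shell, with unchanged nuclear charge, lets the cloud expand.
An anion is larger than its parent atom: P3- > P.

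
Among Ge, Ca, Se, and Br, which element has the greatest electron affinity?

Br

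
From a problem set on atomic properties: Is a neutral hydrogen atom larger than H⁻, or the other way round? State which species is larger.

H⁻

Forming H⁻ adds 1 electron to H. More electron–electron repulsion in the same shell, with unchanged nuclear charge, lets the cloud expand.
An anion is larger than its parent atom: H⁻ > H.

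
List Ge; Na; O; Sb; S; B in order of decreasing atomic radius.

Na, Sb, Ge, S, B, O

B is in period 2, group 13; O is in period 2, group 16; Na is in period 3, group 1; S is in period 3, group 16; Ge is in period 4, group 14; Sb is in period 5, group 15.
Radius decreases left→right (rising Z_eff, same n) and increases top→bottom (higher n).
These span different periods and groups, so the two trends combine.
B > O: both are in period 2; the period trend gives B the larger value.
S > B: the two effects oppose for this pair; the down-group effect wins (103 vs 85 pm).
Ge > S: both effects reinforce here, so Ge is clearly the larger of the two.
Sb > Ge: period and group pull opposite ways; the down-group shift dominates (140 vs 121 pm).
Na > Sb: the two effects oppose for this pair; the across-period effect wins (155 vs 140 pm).
Tabulated atomic radius (pm): B 85, O 63, Na 155, S 103, Ge 121, Sb 140.
So from largest to smallest: Na > Sb > Ge > S > B > O.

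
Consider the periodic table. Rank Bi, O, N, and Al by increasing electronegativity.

N is in period 2, group 15; O is in period 2, group 16; Al is in period 3, group 13; Bi is in period 6, group 15.
Electronegativity increases across a period and decreases down a group, tracking effective nuclear charge and atomic size.
These span different periods and groups, so the two trends combine.
Bi > Al: the two effects oppose for this pair; the across-period effect wins (2.02 vs 1.61).
N > Bi: they share group 15; the group trend gives N the larger value.
O > N: O lies to the right of N in period 2, so the across-period effect alone puts O higher.
For reference (Pauling): N 3.04, O 3.44, Al 1.61, Bi 2.02.
So from lowest to highest: Al < Bi < N < O.

Al < Bi < N < O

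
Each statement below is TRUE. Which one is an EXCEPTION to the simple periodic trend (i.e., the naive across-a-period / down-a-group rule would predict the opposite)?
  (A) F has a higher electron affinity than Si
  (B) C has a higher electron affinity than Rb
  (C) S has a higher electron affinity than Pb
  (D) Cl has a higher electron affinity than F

(D)

The general trend: electron affinity increases across a period and decreases down a group.
(A) F (period 2, group 17) vs Si (period 3, group 14): the stated order agrees with the simple trend.
(B) C (period 2, group 14) vs Rb (period 5, group 1): the stated order agrees with the simple trend.
(C) S (period 3, group 16) vs Pb (period 6, group 14): the stated order agrees with the simple trend.
(D) Cl (period 3, group 17) vs F (period 2, group 17): the stated order contradicts the simple trend.
The exception is (D): F's small 2p subshell makes the incoming electron feel strong e⁻–e⁻ repulsion, so Cl actually releases more energy on gaining an electron.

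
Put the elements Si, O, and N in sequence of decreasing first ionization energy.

N is in period 2, group 15; O is in period 2, group 16; Si is in period 3, group 14.
Removing the outermost electron gets harder across a period and easier down a group.
Here both period and group differ, so the two effects have to be weighed against each other.
O > Si: relative to Si, both the across-period and down-group shifts push O's first ionization energy up.
N > O: this pair runs against the simple trend — see the exception note.
Note the exception: N has a higher first ionization energy than O, contrary to the simple trend — pairing an electron in O's 2p⁴ costs repulsion energy, so O ionizes more easily than half-filled N (2p³).
Approximate values (kJ/mol): N 1402, O 1314, Si 786.
So from highest to lowest: N > O > Si.

N, O, Si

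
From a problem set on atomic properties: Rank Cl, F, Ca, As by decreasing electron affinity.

F is in period 2, group 17; Cl is in period 3, group 17; Ca is in period 4, group 2; As is in period 4, group 15.
Atoms with high Z_eff and room in the valence shell (especially the halogens) have the most exothermic electron affinities.
Here both period and group differ, so the two effects have to be weighed against each other.
As > Ca: As lies to the right of Ca in period 4, so the across-period effect alone puts As higher.
F > As: relative to As, both the across-period and down-group shifts push F's electron affinity up.
Cl > F: this pair runs against the simple trend — see the exception note.
Note the exception: Cl has a higher electron affinity than F, contrary to the simple trend — F's small 2p subshell makes the incoming electron feel strong e⁻–e⁻ repulsion, so Cl actually releases more energy on gaining an electron.
For reference (kJ/mol): F 328, Cl 349, Ca 2, As 78.
So from highest to lowest: Cl > F > As > Ca.

Cl, F, As, Ca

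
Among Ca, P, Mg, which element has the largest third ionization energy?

After 2 electrons have been removed, what remains? Ca²⁺ is the bare [Ar] core; P²⁺ still has 3 valence electrons; Mg²⁺ is the bare [Ne] core.
Breaking into a closed-shell core is much more expensive than removing a leftover valence electron — Ca and Mg have the largest IE_3 here.
Approximate IE_3 values (kJ/mol): Ca 4912, P 2914, Mg 7733.
Putting it together, IE_3: P < Ca < Mg.

Mg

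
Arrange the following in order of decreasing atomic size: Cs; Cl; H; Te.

H is in period 1, group 1; Cl is in period 3, group 17; Te is in period 5, group 16; Cs is in period 6, group 1.
Atomic radius shrinks across a period as nuclear charge pulls the same shell inward, and grows down a group as new shells are added.
Neither a single period nor a single group — weigh both effects.
Cl > H: period and group pull opposite ways; the down-group shift dominates (99 vs 32 pm).
Te > Cl: relative to Cl, both the across-period and down-group shifts push Te's atomic radius up.
Cs > Te: both effects reinforce here, so Cs is clearly the larger of the two.
Tabulated atomic radius (pm): H 32, Cl 99, Te 136, Cs 232.
So from largest to smallest: Cs > Te > Cl > H.

Cs, Te, Cl, H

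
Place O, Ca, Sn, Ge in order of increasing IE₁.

O is in period 2, group 16; Ca is in period 4, group 2; Ge is in period 4, group 14; Sn is in period 5, group 14.
Removing the outermost electron gets harder across a period and easier down a group.
Neither a single period nor a single group — weigh both effects.
Sn > Ca: period and group pull opposite ways; the across-period shift dominates (709 vs 590 kJ/mol).
Ge > Sn: Ge sits above Sn in group 14, so the down-group effect alone puts Ge higher.
O > Ge: relative to Ge, both the across-period and down-group shifts push O's first ionization energy up.
For reference (kJ/mol): O 1314, Ca 590, Ge 762, Sn 709.
So from lowest to highest: Ca < Sn < Ge < O.

Ca < Sn < Ge < O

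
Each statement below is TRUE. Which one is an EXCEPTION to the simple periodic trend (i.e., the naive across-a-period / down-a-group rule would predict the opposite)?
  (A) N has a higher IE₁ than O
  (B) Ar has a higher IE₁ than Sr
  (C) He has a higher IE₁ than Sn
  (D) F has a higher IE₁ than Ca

(A)

The general trend: IE₁ increases across a period and decreases down a group.
(A) N (period 2, group 15) vs O (period 2, group 16): the stated order contradicts the simple trend.
(B) Ar (period 3, group 18) vs Sr (period 5, group 2): the stated order agrees with the simple trend.
(C) He (period 1, group 18) vs Sn (period 5, group 14): the stated order agrees with the simple trend.
(D) F (period 2, group 17) vs Ca (period 4, group 2): the stated order agrees with the simple trend.
The exception is (A): pairing an electron in O's 2p⁴ costs repulsion energy, so O ionizes more easily than half-filled N (2p³).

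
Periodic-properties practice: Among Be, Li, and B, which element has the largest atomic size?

Li

Moving right in a period, electrons are added to the same shell under a stronger nuclear pull, so atoms get smaller; moving down, a new shell is opened and atoms get larger.
All lie in period 2, so atomic radius increases right to left.
The largest atomic size among these belongs to Li.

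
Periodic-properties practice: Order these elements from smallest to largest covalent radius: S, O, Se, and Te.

O, S, Se, Te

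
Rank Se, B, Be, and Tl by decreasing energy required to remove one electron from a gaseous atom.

Be is in period 2, group 2; B is in period 2, group 13; Se is in period 4, group 16; Tl is in period 6, group 13.
Across a period the outer electron is held more tightly (higher IE₁); down a group it sits in a higher shell, more shielded, and comes off more easily.
These span different periods and groups, so the two trends combine.
B > Tl: B sits above Tl in group 13, so the down-group effect alone puts B higher.
Be > B: this pair runs against the simple trend — see the exception note.
Se > Be: the two effects oppose for this pair; the across-period effect wins (941 vs 900 kJ/mol).
Note the exception: Be has a higher first ionization energy than B, contrary to the simple trend — removing B's lone 2p electron is easier than breaking Be's filled 2s².
Tabulated first ionization energy (kJ/mol): Be 900, B 801, Se 941, Tl 589.
So from highest to lowest: Se > Be > B > Tl.

Se > Be > B > Tl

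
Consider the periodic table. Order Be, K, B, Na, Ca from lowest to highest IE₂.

Consider each +1 ion: Be⁺ still has 1 valence electron; K⁺ is the bare [Ar] core; B⁺ still has 2 valence electrons; Na⁺ is the bare [Ne] core; Ca⁺ still has 1 valence electron.
Pulling an electron out of a noble-gas core costs far more than removing a remaining valence electron, so K and Na sit at the high end of IE_2.
Valence configurations: Be⁺ [He]2s¹, B⁺ [He]2s², Ca⁺ [Ar]4s¹.
Approximate IE_2 values (kJ/mol): Be 1757, K 3052, B 2427, Na 4562, Ca 1145.
Overall IE_2 order: Ca < Be < B < K < Na.

Ca < Be < B < K < Na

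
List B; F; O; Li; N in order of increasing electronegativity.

EN rises left→right (higher Z_eff, smaller atoms) and falls top→bottom (larger, more shielded atoms).
All lie in period 2, so electronegativity increases left to right.
So from lowest to highest: Li < B < N < O < F.

Li < B < N < O < F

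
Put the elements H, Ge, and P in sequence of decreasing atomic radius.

Ge > P > H

H is in period 1, group 1; P is in period 3, group 15; Ge is in period 4, group 14.
Atomic radius shrinks across a period as nuclear charge pulls the same shell inward, and grows down a group as new shells are added.
Here both period and group differ, so the two effects have to be weighed against each other.
P > H: the two effects oppose for this pair; the down-group effect wins (111 vs 32 pm).
Ge > P: relative to P, both the across-period and down-group shifts push Ge's atomic radius up.
For reference (pm): H 32, P 111, Ge 121.
So from largest to smallest: Ge > P > H.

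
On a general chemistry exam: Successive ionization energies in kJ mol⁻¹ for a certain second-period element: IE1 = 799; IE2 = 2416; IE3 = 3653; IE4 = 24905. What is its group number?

Group 13

Look for the largest jump between consecutive ionization energies: IE4/IE3 ≈ 6.8, far larger than any earlier ratio.
That jump marks the point where a core electron is being removed. So the atom has 3 valence electrons.
A main-group element with 3 valence electrons is in group 13.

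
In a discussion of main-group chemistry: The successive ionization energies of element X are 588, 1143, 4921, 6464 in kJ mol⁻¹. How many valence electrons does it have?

2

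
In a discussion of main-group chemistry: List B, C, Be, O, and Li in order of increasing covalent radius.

Li is in period 2, group 1; Be is in period 2, group 2; B is in period 2, group 13; C is in period 2, group 14; O is in period 2, group 16.
Atomic radius shrinks across a period as nuclear charge pulls the same shell inward, and grows down a group as new shells are added.
All lie in period 2, so atomic radius increases right to left.
So from smallest to largest: O < C < B < Be < Li.

O, C, B, Be, Li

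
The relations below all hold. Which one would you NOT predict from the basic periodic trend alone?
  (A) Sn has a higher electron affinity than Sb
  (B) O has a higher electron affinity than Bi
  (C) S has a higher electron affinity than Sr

(A)

The general trend: electron affinity increases across a period and decreases down a group.
(A) Sn (period 5, group 14) vs Sb (period 5, group 15): the stated order contradicts the simple trend.
(B) O (period 2, group 16) vs Bi (period 6, group 15): the stated order agrees with the simple trend.
(C) S (period 3, group 16) vs Sr (period 5, group 2): the stated order agrees with the simple trend.
The exception is (A): adding an electron to Sb's half-filled 5p³ is unfavourable, so Sn has the more exothermic EA.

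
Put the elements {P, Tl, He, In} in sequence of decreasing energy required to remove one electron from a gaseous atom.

He, P, Tl, In

He is in period 1, group 18; P is in period 3, group 15; In is in period 5, group 13; Tl is in period 6, group 13.
Across a period the outer electron is held more tightly (higher IE₁); down a group it sits in a higher shell, more shielded, and comes off more easily.
These span different periods and groups, so the two trends combine.
Tl > In: this pair runs against the simple trend — see the exception note.
P > Tl: both effects reinforce here, so P is clearly the higher of the two.
He > P: both effects reinforce here, so He is clearly the higher of the two.
Note the exception: Tl has a higher first ionization energy than In, contrary to the simple trend — relativistic 6s stabilisation and poor 4f/5d shielding distort the trend for the heavy p-block elements.
Approximate values (kJ/mol): He 2372, P 1012, In 558, Tl 589.
So from highest to lowest: He > P > Tl > In.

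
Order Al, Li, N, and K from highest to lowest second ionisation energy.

Consider each +1 ion: Al⁺ still has 2 valence electrons; Li⁺ is the bare [He] core; N⁺ still has 4 valence electrons; K⁺ is the bare [Ar] core.
Breaking into a closed-shell core is much more expensive than removing a leftover valence electron — K and Li have the largest IE_2 here.
Valence configurations: Al⁺ [Ne]3s², N⁺ [He]2s²2p².
Tabulated IE_2 (kJ/mol): Al 1817, Li 7298, N 2856, K 3052.
Hence IE_2: Al < N < K < Li.

Li > K > N > Al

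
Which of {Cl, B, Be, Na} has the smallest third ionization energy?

B

The third ionization energy removes an electron from the +2 ion. For each element: Cl²⁺ still has 5 valence electrons; B²⁺ still has 1 valence electron; Be²⁺ is the bare [He] core; Na²⁺ is already 1 electron into the core.
Breaking into a closed-shell core is much more expensive than removing a leftover valence electron — Na and Be have the largest IE_3 here.
Valence configurations: Cl²⁺ [Ne]3s²3p³, B²⁺ [He]2s¹.
The numbers (kJ/mol): Cl 3822, B 3660, Be 14849, Na 6910.
Overall IE_3 order: B < Cl < Na < Be.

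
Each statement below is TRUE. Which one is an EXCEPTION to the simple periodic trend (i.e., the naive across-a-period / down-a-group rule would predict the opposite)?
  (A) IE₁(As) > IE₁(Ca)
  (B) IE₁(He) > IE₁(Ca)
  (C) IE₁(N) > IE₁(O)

The general trend: first ionisation energy increases across a period and decreases down a group.
(A) As (period 4, group 15) vs Ca (period 4, group 2): the stated order agrees with the simple trend.
(B) He (period 1, group 18) vs Ca (period 4, group 2): the stated order agrees with the simple trend.
(C) N (period 2, group 15) vs O (period 2, group 16): the stated order contradicts the simple trend.
The exception is (C): pairing an electron in O's 2p⁴ costs repulsion energy, so O ionizes more easily than half-filled N (2p³).

(C)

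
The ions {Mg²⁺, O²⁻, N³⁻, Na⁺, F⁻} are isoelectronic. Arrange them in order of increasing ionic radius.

All of these have 10 electrons, so size is governed by nuclear charge alone: the more protons, the stronger the pull on the same electron cloud, and the smaller the ion.
Nuclear charges: Mg²⁺ (Z=12), Na⁺ (Z=11), F⁻ (Z=9), O²⁻ (Z=8), N³⁻ (Z=7).
Smallest to largest: Mg²⁺ < Na⁺ < F⁻ < O²⁻ < N³⁻.

Mg²⁺ < Na⁺ < F⁻ < O²⁻ < N³⁻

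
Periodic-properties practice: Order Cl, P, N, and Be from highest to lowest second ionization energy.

N, Cl, P, Be

IE_2 is the cost of taking one more electron from the +1 cation: Cl⁺ still has 6 valence electrons; P⁺ still has 4 valence electrons; N⁺ still has 4 valence electrons; Be⁺ still has 1 valence electron.
All are still removing valence electrons, so compare the +1 ions as you would atoms: IE_2 generally rises across a period (higher Z_eff) and falls down a group (larger shell), subject to the usual subshell exceptions.
Valence configurations: Cl⁺ [Ne]3s²3p⁴, P⁺ [Ne]3s²3p², N⁺ [He]2s²2p², Be⁺ [He]2s¹.
The numbers (kJ/mol): Cl 2298, P 1907, N 2856, Be 1757.
Putting it together, IE_2: Be < P < Cl < N.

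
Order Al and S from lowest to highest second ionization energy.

Al < S

After 1 electron has been removed, what remains? Al⁺ still has 2 valence electrons; S⁺ still has 5 valence electrons.
All are still removing valence electrons, so compare the +1 ions as you would atoms: IE_2 generally rises across a period (higher Z_eff) and falls down a group (larger shell), subject to the usual subshell exceptions.
Valence configurations: Al⁺ [Ne]3s², S⁺ [Ne]3s²3p³.
Tabulated IE_2 (kJ/mol): Al 1817, S 2252.
Putting it together, IE_2: Al < S.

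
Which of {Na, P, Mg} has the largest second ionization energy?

After 1 electron has been removed, what remains? Na⁺ is the bare [Ne] core; P⁺ still has 4 valence electrons; Mg⁺ still has 1 valence electron.
Breaking into a closed-shell core is much more expensive than removing a leftover valence electron — Na has the largest IE_2 here.
Valence configurations: P⁺ [Ne]3s²3p², Mg⁺ [Ne]3s¹.
The numbers (kJ/mol): Na 4562, P 1907, Mg 1451.
Hence IE_2: Mg < P < Na.

Na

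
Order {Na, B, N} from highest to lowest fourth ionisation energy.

B, Na, N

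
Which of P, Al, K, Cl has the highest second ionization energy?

The second ionization energy removes an electron from the +1 ion. For each element: P⁺ still has 4 valence electrons; Al⁺ still has 2 valence electrons; K⁺ is the bare [Ar] core; Cl⁺ still has 6 valence electrons.
Breaking into a closed-shell core is much more expensive than removing a leftover valence electron — K has the largest IE_2 here.
Valence configurations: P⁺ [Ne]3s²3p², Al⁺ [Ne]3s², Cl⁺ [Ne]3s²3p⁴.
Approximate IE_2 values (kJ/mol): P 1907, Al 1817, K 3052, Cl 2298.
Hence IE_2: Al < P < Cl < K.

K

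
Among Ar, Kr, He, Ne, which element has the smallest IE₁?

Kr

He is in period 1, group 18; Ne is in period 2, group 18; Ar is in period 3, group 18; Kr is in period 4, group 18.
Across a period the outer electron is held more tightly (higher IE₁); down a group it sits in a higher shell, more shielded, and comes off more easily.
All are in group 18, so first ionization energy increases up the group.
The smallest IE₁ among these belongs to Kr.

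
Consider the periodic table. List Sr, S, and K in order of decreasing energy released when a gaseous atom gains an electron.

S is in period 3, group 16; K is in period 4, group 1; Sr is in period 5, group 2.
Adding an electron releases more energy for atoms nearer the top right (short of the noble gases).
Neither a single period nor a single group — weigh both effects.
K > Sr: the two effects oppose for this pair; the down-group effect wins (48 vs 5 kJ/mol).
S > K: both effects reinforce here, so S is clearly the higher of the two.
Tabulated electron affinity (kJ/mol): S 200, K 48, Sr 5.
So from highest to lowest: S > K > Sr.

S, K, Sr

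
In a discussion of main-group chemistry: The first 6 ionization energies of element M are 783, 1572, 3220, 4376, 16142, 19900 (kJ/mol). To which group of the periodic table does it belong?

Group 14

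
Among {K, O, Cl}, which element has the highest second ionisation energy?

O

IE_2 is the cost of taking one more electron from the +1 cation: K⁺ is the bare [Ar] core; O⁺ still has 5 valence electrons; Cl⁺ still has 6 valence electrons.
Usually core removal costs more than valence removal, but here the competition is close: a tightly held n=2 valence electron can cost more to remove than an n=3 core electron, so the actual values have to decide it.
Valence configurations: O⁺ [He]2s²2p³, Cl⁺ [Ne]3s²3p⁴.
The numbers (kJ/mol): K 3052, O 3388, Cl 2298.
So the second ionization energies run Cl < K < O.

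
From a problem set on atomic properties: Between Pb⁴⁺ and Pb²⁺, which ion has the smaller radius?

Both ions have Z = 82 protons, but Pb⁴⁺ has lost more electrons, so its remaining electrons feel a larger effective nuclear charge per electron and are pulled in more tightly.
Higher positive charge → smaller ion, so Pb²⁺ > Pb⁴⁺.

Pb⁴⁺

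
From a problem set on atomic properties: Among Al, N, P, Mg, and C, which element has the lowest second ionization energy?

Consider each +1 ion: Al⁺ still has 2 valence electrons; N⁺ still has 4 valence electrons; P⁺ still has 4 valence electrons; Mg⁺ still has 1 valence electron; C⁺ still has 3 valence electrons.
All are still removing valence electrons, so compare the +1 ions as you would atoms: IE_2 generally rises across a period (higher Z_eff) and falls down a group (larger shell), subject to the usual subshell exceptions.
Valence configurations: Al⁺ [Ne]3s², N⁺ [He]2s²2p², P⁺ [Ne]3s²3p², Mg⁺ [Ne]3s¹, C⁺ [He]2s²2p¹.
Approximate IE_2 values (kJ/mol): Al 1817, N 2856, P 1907, Mg 1451, C 2353.
So the second ionization energies run Mg < Al < P < C < N.

Mg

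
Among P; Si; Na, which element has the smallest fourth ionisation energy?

The fourth ionization energy removes an electron from the +3 ion. For each element: P³⁺ still has 2 valence electrons; Si³⁺ still has 1 valence electron; Na³⁺ is already 2 electrons into the core.
Breaking into a closed-shell core is much more expensive than removing a leftover valence electron — Na has the largest IE_4 here.
Valence configurations: P³⁺ [Ne]3s², Si³⁺ [Ne]3s¹.
Approximate IE_4 values (kJ/mol): P 4964, Si 4356, Na 9543.
Putting it together, IE_4: Si < P < Na.

Si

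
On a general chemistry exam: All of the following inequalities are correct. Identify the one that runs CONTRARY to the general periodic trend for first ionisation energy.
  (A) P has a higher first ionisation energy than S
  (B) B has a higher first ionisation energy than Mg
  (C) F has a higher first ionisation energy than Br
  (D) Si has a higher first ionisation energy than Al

The general trend: first ionisation energy increases across a period and decreases down a group.
(A) P (period 3, group 15) vs S (period 3, group 16): the stated order contradicts the simple trend.
(B) B (period 2, group 13) vs Mg (period 3, group 2): the stated order agrees with the simple trend.
(C) F (period 2, group 17) vs Br (period 4, group 17): the stated order agrees with the simple trend.
(D) Si (period 3, group 14) vs Al (period 3, group 13): the stated order agrees with the simple trend.
The exception is (A): S (3p⁴) ionizes more easily than half-filled P (3p³) because the paired 3p electron in S is pushed out by e⁻–e⁻ repulsion.

(A)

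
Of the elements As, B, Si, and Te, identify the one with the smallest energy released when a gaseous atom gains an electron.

B is in period 2, group 13; Si is in period 3, group 14; As is in period 4, group 15; Te is in period 5, group 16.
Atoms with high Z_eff and room in the valence shell (especially the halogens) have the most exothermic electron affinities.
These sit on a diagonal, where the across-period and down-group effects partly cancel.
As > B: the two effects oppose for this pair; the across-period effect wins (78 vs 27 kJ/mol).
Si > As: period and group pull opposite ways; the down-group shift dominates (134 vs 78 kJ/mol).
Te > Si: the two effects oppose for this pair; the across-period effect wins (190 vs 134 kJ/mol).
For reference (kJ/mol): B 27, Si 134, As 78, Te 190.
The smallest energy released when a gaseous atom gains an electron among these belongs to B.

B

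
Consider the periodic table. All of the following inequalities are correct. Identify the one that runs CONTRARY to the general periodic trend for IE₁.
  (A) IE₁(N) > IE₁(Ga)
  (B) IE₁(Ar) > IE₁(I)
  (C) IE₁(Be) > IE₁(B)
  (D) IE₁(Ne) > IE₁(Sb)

The general trend: IE₁ increases across a period and decreases down a group.
(A) N (period 2, group 15) vs Ga (period 4, group 13): the stated order agrees with the simple trend.
(B) Ar (period 3, group 18) vs I (period 5, group 17): the stated order agrees with the simple trend.
(C) Be (period 2, group 2) vs B (period 2, group 13): the stated order contradicts the simple trend.
(D) Ne (period 2, group 18) vs Sb (period 5, group 15): the stated order agrees with the simple trend.
The exception is (C): removing B's lone 2p electron is easier than breaking Be's filled 2s².

(C)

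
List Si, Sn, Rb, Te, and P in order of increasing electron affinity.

Rb < P < Sn < Si < Te

Si is in period 3, group 14; P is in period 3, group 15; Rb is in period 5, group 1; Sn is in period 5, group 14; Te is in period 5, group 16.
Adding an electron releases more energy for atoms nearer the top right (short of the noble gases).
Here both period and group differ, so the two effects have to be weighed against each other.
P > Rb: both effects reinforce here, so P is clearly the higher of the two.
Sn > P: this pair runs against the simple trend — see the exception note.
Si > Sn: they share group 14; the group trend gives Si the larger value.
Te > Si: the two effects oppose for this pair; the across-period effect wins (190 vs 134 kJ/mol).
Note the exception: Sn has a higher electron affinity than P, contrary to the simple trend — adding an electron to P's half-filled np³ subshell costs electron-pairing energy.
Note the exception: Si has a higher electron affinity than P, contrary to the simple trend — adding an electron to P's half-filled 3p³ is unfavourable, so Si (3p²) has the more exothermic EA.
Approximate values (kJ/mol): Si 134, P 72, Rb 47, Sn 107, Te 190.
So from lowest to highest: Rb < P < Sn < Si < Te.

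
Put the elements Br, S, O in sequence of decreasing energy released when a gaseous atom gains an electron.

Br, S, O

O is in period 2, group 16; S is in period 3, group 16; Br is in period 4, group 17.
Atoms with high Z_eff and room in the valence shell (especially the halogens) have the most exothermic electron affinities.
Neither a single period nor a single group — weigh both effects.
S > O: this pair runs against the simple trend — see the exception note.
Br > S: period and group pull opposite ways; the across-period shift dominates (325 vs 200 kJ/mol).
Note the exception: S has a higher electron affinity than O, contrary to the simple trend — the compact 2p subshell of O repels the added electron more than S's larger 3p does.
For reference (kJ/mol): O 141, S 200, Br 325.
So from highest to lowest: Br > S > O.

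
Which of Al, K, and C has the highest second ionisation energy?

Consider each +1 ion: Al⁺ still has 2 valence electrons; K⁺ is the bare [Ar] core; C⁺ still has 3 valence electrons.
Core electrons are held far more tightly than valence electrons, so K tops the IE_2 order.
Valence configurations: Al⁺ [Ne]3s², C⁺ [He]2s²2p¹.
Approximate IE_2 values (kJ/mol): Al 1817, K 3052, C 2353.
So the second ionization energies run Al < C < K.

K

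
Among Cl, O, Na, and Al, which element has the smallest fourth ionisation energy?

The fourth ionization energy removes an electron from the +3 ion. For each element: Cl³⁺ still has 4 valence electrons; O³⁺ still has 3 valence electrons; Na³⁺ is already 2 electrons into the core; Al³⁺ is the bare [Ne] core.
Core electrons are held far more tightly than valence electrons, so Na and Al top the IE_4 order.
Valence configurations: Cl³⁺ [Ne]3s²3p², O³⁺ [He]2s²2p¹.
Tabulated IE_4 (kJ/mol): Cl 5159, O 7469, Na 9543, Al 11577.
So the fourth ionization energies run Cl < O < Na < Al.

Cl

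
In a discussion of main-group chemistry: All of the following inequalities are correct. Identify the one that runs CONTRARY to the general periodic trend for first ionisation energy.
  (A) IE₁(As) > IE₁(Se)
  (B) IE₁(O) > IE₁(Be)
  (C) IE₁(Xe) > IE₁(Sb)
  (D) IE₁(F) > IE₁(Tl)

(A)

The general trend: first ionisation energy increases across a period and decreases down a group.
(A) As (period 4, group 15) vs Se (period 4, group 16): the stated order contradicts the simple trend.
(B) O (period 2, group 16) vs Be (period 2, group 2): the stated order agrees with the simple trend.
(C) Xe (period 5, group 18) vs Sb (period 5, group 15): the stated order agrees with the simple trend.
(D) F (period 2, group 17) vs Tl (period 6, group 13): the stated order agrees with the simple trend.
The exception is (A): Se (4p⁴) ionizes more easily than half-filled As (4p³).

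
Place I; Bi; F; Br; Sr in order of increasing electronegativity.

EN rises left→right (higher Z_eff, smaller atoms) and falls top→bottom (larger, more shielded atoms).
Neither a single period nor a single group — weigh both effects.
Bi > Sr: the two effects oppose for this pair; the across-period effect wins (2.02 vs 0.95).
I > Bi: both effects reinforce here, so I is clearly the higher of the two.
Br > I: Br sits above I in group 17, so the down-group effect alone puts Br higher.
F > Br: F sits above Br in group 17, so the down-group effect alone puts F higher.
Approximate values (Pauling): F 3.98, Br 2.96, Sr 0.95, I 2.66, Bi 2.02.
So from lowest to highest: Sr < Bi < I < Br < F.

Sr, Bi, I, Br, F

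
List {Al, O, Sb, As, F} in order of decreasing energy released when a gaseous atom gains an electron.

F > O > Sb > As > Al

O is in period 2, group 16; F is in period 2, group 17; Al is in period 3, group 13; As is in period 4, group 15; Sb is in period 5, group 15.
EA tends to increase across a period and decrease down a group, though the pattern is less regular than for IE or radius.
Neither a single period nor a single group — weigh both effects.
As > Al: the two effects oppose for this pair; the across-period effect wins (78 vs 42 kJ/mol).
Sb > As: this pair runs against the simple trend — see the exception note.
O > Sb: relative to Sb, both the across-period and down-group shifts push O's electron affinity up.
F > O: F lies to the right of O in period 2, so the across-period effect alone puts F higher.
Note the exception: Sb has a higher electron affinity than As, contrary to the simple trend — both are half-filled np³, but the pairing/repulsion penalty for the added electron shrinks as the p orbitals become larger and more diffuse down the group, and for Sb that outweighs the weaker nuclear attraction.
For reference (kJ/mol): O 141, F 328, Al 42, As 78, Sb 103.
So from highest to lowest: F > O > Sb > As > Al.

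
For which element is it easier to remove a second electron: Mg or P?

Mg

After 1 electron has been removed, what remains? Mg⁺ still has 1 valence electron; P⁺ still has 4 valence electrons.
All are still removing valence electrons, so compare the +1 ions as you would atoms: IE_2 generally rises across a period (higher Z_eff) and falls down a group (larger shell), subject to the usual subshell exceptions.
Valence configurations: Mg⁺ [Ne]3s¹, P⁺ [Ne]3s²3p².
Approximate IE_2 values (kJ/mol): Mg 1451, P 1907.
Putting it together, IE_2: Mg < P.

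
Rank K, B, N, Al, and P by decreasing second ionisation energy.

K > N > B > P > Al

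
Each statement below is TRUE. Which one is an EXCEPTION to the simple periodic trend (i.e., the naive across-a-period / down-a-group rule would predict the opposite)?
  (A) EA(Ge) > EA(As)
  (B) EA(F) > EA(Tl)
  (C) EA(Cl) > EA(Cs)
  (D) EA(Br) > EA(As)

The general trend: electron affinity increases across a period and decreases down a group.
(A) Ge (period 4, group 14) vs As (period 4, group 15): the stated order contradicts the simple trend.
(B) F (period 2, group 17) vs Tl (period 6, group 13): the stated order agrees with the simple trend.
(C) Cl (period 3, group 17) vs Cs (period 6, group 1): the stated order agrees with the simple trend.
(D) Br (period 4, group 17) vs As (period 4, group 15): the stated order agrees with the simple trend.
The exception is (A): adding an electron to As's half-filled 4p³ is unfavourable, so Ge (4p²) has the more exothermic EA.

(A)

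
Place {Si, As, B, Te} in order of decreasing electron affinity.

Te > Si > As > B

Atoms with high Z_eff and room in the valence shell (especially the halogens) have the most exothermic electron affinities.
These sit on a diagonal, where the across-period and down-group effects partly cancel.
As > B: period and group pull opposite ways; the across-period shift dominates (78 vs 27 kJ/mol).
Si > As: the two effects oppose for this pair; the down-group effect wins (134 vs 78 kJ/mol).
Te > Si: the two effects oppose for this pair; the across-period effect wins (190 vs 134 kJ/mol).
For reference (kJ/mol): B 27, Si 134, As 78, Te 190.
So from highest to lowest: Te > Si > As > B.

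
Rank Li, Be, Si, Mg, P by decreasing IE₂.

IE_2 is the cost of taking one more electron from the +1 cation: Li⁺ is the bare [He] core; Be⁺ still has 1 valence electron; Si⁺ still has 3 valence electrons; Mg⁺ still has 1 valence electron; P⁺ still has 4 valence electrons.
Pulling an electron out of a noble-gas core costs far more than removing a remaining valence electron, so Li sits at the high end of IE_2.
Valence configurations: Be⁺ [He]2s¹, Si⁺ [Ne]3s²3p¹, Mg⁺ [Ne]3s¹, P⁺ [Ne]3s²3p².
Tabulated IE_2 (kJ/mol): Li 7298, Be 1757, Si 1577, Mg 1451, P 1907.
So the second ionization energies run Mg < Si < Be < P < Li.

Li, P, Be, Si, Mg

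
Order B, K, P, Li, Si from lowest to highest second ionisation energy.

Si < P < B < K < Li

The second ionization energy removes an electron from the +1 ion. For each element: B⁺ still has 2 valence electrons; K⁺ is the bare [Ar] core; P⁺ still has 4 valence electrons; Li⁺ is the bare [He] core; Si⁺ still has 3 valence electrons.
Pulling an electron out of a noble-gas core costs far more than removing a remaining valence electron, so K and Li sit at the high end of IE_2.
Valence configurations: B⁺ [He]2s², P⁺ [Ne]3s²3p², Si⁺ [Ne]3s²3p¹.
Approximate IE_2 values (kJ/mol): B 2427, K 3052, P 1907, Li 7298, Si 1577.
Hence IE_2: Si < P < B < K < Li.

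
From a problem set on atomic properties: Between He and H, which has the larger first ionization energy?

He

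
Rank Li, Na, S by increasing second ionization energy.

S, Na, Li

After 1 electron has been removed, what remains? Li⁺ is the bare [He] core; Na⁺ is the bare [Ne] core; S⁺ still has 5 valence electrons.
Core electrons are held far more tightly than valence electrons, so Na and Li top the IE_2 order.
Tabulated IE_2 (kJ/mol): Li 7298, Na 4562, S 2252.
Putting it together, IE_2: S < Na < Li.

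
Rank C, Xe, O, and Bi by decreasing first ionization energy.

O, Xe, C, Bi

C is in period 2, group 14; O is in period 2, group 16; Xe is in period 5, group 18; Bi is in period 6, group 15.
Removing the outermost electron gets harder across a period and easier down a group.
Here both period and group differ, so the two effects have to be weighed against each other.
C > Bi: period and group pull opposite ways; the down-group shift dominates (1086 vs 703 kJ/mol).
Xe > C: the two effects oppose for this pair; the across-period effect wins (1170 vs 1086 kJ/mol).
O > Xe: period and group pull opposite ways; the down-group shift dominates (1314 vs 1170 kJ/mol).
For reference (kJ/mol): C 1086, O 1314, Xe 1170, Bi 703.
So from highest to lowest: O > Xe > C > Bi.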